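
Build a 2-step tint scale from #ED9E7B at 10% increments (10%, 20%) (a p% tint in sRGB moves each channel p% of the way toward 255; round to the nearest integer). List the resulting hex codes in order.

#EFA888, #F1B195

#ED9E7B is rgb(237, 158, 123).
10%: (237 + 1.8 = 238.8→239, 158 + 9.7 = 167.7→168, 123 + 13.2 = 136.2→136) → #EFA888
20%: (237 + 3.6 = 240.6→241, 158 + 19.4 = 177.4→177, 123 + 26.4 = 149.4→149) → #F1B195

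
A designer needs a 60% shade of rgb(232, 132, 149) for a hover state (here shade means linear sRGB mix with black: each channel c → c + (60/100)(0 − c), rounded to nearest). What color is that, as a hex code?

#5D353C

Lerp each channel 60% toward 0:
  R: 232 + 0.6×(0−232) = 232 − 139.2 = 92.8 → 93
  G: 132 − 79.2 = 52.8 → 53
  B: 149 + 0.6×(0−149) = 149 − 89.4 = 59.6 → 60
rgb(93, 53, 60) = #5D353C.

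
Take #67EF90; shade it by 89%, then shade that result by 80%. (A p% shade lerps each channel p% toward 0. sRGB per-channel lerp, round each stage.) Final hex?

#67EF90 is rgb(103, 239, 144).
Lerp each channel 89% toward 0:
  R: 103 + 0.89×(0−103) = 103 − 91.67 = 11.33 → 11
  G: 239 + 0.89×(0−239) = 239 − 212.71 = 26.29 → 26
  B: 144 − 128.16 = 15.84 → 16
After the shade: rgb(11, 26, 16) = #0B1A10.
Lerp each channel 80% toward 0:
  R: 11 − 8.8 = 2.2 → 2
  G: 26 + 0.8×(0−26) = 26 − 20.8 = 5.2 → 5
  B: 16 + 0.8×(0−16) = 16 − 12.8 = 3.2 → 3
rgb(2, 5, 3) = #020503.

#020503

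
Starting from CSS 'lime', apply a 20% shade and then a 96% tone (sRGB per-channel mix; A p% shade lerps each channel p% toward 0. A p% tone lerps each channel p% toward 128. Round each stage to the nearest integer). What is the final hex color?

CSS lime is rgb(0, 255, 0).
Per channel, c → c + 0.2(0 − c):
  R: 0 + 0 = 0 → 0
  G: 255 − 51 = 204 → 204
  B: 0 + 0.2×(0−0) = 0 + 0 = 0 → 0
After the shade: rgb(0, 204, 0) = #00CC00.
Lerp each channel 96% toward 128:
  R: 0 + 0.96×(128−0) = 0 + 122.88 = 122.88 → 123
  G: 204 + 0.96×(128−204) = 204 − 72.96 = 131.04 → 131
  B: 0 + 0.96×(128−0) = 0 + 122.88 = 122.88 → 123
rgb(123, 131, 123) = #7B837B.

#7B837B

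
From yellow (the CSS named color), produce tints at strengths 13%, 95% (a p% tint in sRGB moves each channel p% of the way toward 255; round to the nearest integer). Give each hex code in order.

CSS yellow is rgb(255, 255, 0).
13%: (255→255, 255→255, 0 + 33.15 = 33.15→33) → #ffff21
95%: (255→255, 255→255, 0 + 242.25 = 242.25→242) → #fffff2

#ffff21, #fffff2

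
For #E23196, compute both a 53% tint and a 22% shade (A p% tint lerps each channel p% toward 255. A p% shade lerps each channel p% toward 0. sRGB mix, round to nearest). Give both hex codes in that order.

#E23196 is rgb(226, 49, 150).
53% tint:
  R: 226 + 15.37 = 241.37 → 241
  G: 49 + 109.18 = 158.18 → 158
  B: 150 + 55.65 = 205.65 → 206
  → #F19ECE
22% shade:
  R: 226 + 0.22×(0−226) = 226 − 49.72 = 176.28 → 176
  G: 49 + 0.22×(0−49) = 49 − 10.78 = 38.22 → 38
  B: 150 + 0.22×(0−150) = 150 − 33 = 117 → 117
  → #B02675

#F19ECE, #B02675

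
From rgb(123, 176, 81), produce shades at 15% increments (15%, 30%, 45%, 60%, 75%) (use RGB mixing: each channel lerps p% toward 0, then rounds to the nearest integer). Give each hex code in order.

#699645, #567b39, #44612d, #314620, #1f2c14

15%: (123 − 18.45 = 104.55→105, 176 − 26.4 = 149.6→150, 81 − 12.15 = 68.85→69) → #699645
30%: (123 − 36.9 = 86.1→86, 176 − 52.8 = 123.2→123, 81 − 24.3 = 56.7→57) → #567b39
45%: (123 − 55.35 = 67.65→68, 176 − 79.2 = 96.8→97, 81 − 36.45 = 44.55→45) → #44612d
60%: (123 − 73.8 = 49.2→49, 176 − 105.6 = 70.4→70, 81 − 48.6 = 32.4→32) → #314620
75%: (123 − 92.25 = 30.75→31, 176 − 132 = 44→44, 81 − 60.75 = 20.25→20) → #1f2c14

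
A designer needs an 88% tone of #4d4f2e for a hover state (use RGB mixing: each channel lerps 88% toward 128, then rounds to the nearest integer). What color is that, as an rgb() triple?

#4d4f2e is rgb(77, 79, 46).
An 88% tone moves each channel 88% toward 128:
  R: 77 + 44.88 = 121.88 → 122
  G: 79 + 43.12 = 122.12 → 122
  B: 46 + 72.16 = 118.16 → 118

rgb(122, 122, 118)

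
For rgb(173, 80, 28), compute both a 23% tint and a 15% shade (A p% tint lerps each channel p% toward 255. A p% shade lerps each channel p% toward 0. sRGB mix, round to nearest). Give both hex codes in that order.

23% tint:
  R: 173 + 0.23×(255−173) = 173 + 18.86 = 191.86 → 192
  G: 80 + 40.25 = 120.25 → 120
  B: 28 + 0.23×(255−28) = 28 + 52.21 = 80.21 → 80
  → #C07850
15% shade:
  R: 173 + 0.15×(0−173) = 173 − 25.95 = 147.05 → 147
  G: 80 + 0.15×(0−80) = 80 − 12 = 68 → 68
  B: 28 + 0.15×(0−28) = 28 − 4.2 = 23.8 → 24
  → #934418

#C07850, #934418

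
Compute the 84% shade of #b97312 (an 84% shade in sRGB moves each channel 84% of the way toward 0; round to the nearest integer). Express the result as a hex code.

#b97312 is rgb(185, 115, 18).
Lerp each channel 84% toward 0:
  R: 185 + 0.84×(0−185) = 185 − 155.4 = 29.6 → 30
  G: 115 − 96.6 = 18.4 → 18
  B: 18 + 0.84×(0−18) = 18 − 15.12 = 2.88 → 3
rgb(30, 18, 3) = #1e1203.

#1e1203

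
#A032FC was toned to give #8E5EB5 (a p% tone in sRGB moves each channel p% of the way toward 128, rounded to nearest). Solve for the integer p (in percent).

#A032FC is rgb(160, 50, 252); #8E5EB5 is rgb(142, 94, 181).
On the B channel (widest range): 181 ≈ 252 + (p/100)(128 − 252), so p ≈ 100×(181 − 252)/(128 − 252) = -7100/-124 = 57.26.
p = 57 reproduces all three channels after rounding.

57%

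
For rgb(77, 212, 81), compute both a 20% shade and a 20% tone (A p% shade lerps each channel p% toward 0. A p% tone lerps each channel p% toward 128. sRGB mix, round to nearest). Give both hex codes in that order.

#3eaa41, #57c35a

20% shade:
  R: 77 + 0.2×(0−77) = 77 − 15.4 = 61.6 → 62
  G: 212 − 42.4 = 169.6 → 170
  B: 81 − 16.2 = 64.8 → 65
  → #3eaa41
20% tone:
  R: 77 + 0.2×(128−77) = 77 + 10.2 = 87.2 → 87
  G: 212 + 0.2×(128−212) = 212 − 16.8 = 195.2 → 195
  B: 81 + 0.2×(128−81) = 81 + 9.4 = 90.4 → 90
  → #57c35a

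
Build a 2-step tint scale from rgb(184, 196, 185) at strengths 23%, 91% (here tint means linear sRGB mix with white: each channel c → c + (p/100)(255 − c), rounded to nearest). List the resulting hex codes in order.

#C8D2C9, #F9FAF9

23%: (184 + 16.33 = 200.33→200, 196 + 13.57 = 209.57→210, 185 + 16.1 = 201.1→201) → #C8D2C9
91%: (184 + 64.61 = 248.61→249, 196 + 53.69 = 249.69→250, 185 + 63.7 = 248.7→249) → #F9FAF9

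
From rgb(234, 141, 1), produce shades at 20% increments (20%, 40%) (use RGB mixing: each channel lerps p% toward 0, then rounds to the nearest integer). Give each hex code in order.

#bb7101, #8c5501

20%: (234 − 46.8 = 187.2→187, 141 − 28.2 = 112.8→113, 1→1) → #bb7101
40%: (234 − 93.6 = 140.4→140, 141 − 56.4 = 84.6→85, 1→1) → #8c5501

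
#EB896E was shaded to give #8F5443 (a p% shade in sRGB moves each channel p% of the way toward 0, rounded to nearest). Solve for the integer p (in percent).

#EB896E is rgb(235, 137, 110); #8F5443 is rgb(143, 84, 67).
On the R channel (widest range): 143 ≈ 235 + (p/100)(0 − 235), so p ≈ 100×(143 − 235)/(0 − 235) = -9200/-235 = 39.15.
p = 39 reproduces all three channels after rounding.

39%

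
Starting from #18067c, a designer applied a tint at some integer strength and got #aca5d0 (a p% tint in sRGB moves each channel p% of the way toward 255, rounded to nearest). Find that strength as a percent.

#18067c is rgb(24, 6, 124); #aca5d0 is rgb(172, 165, 208).
On the G channel (widest range): 165 ≈ 6 + (p/100)(255 − 6), so p ≈ 100×(165 − 6)/(255 − 6) = 15900/249 = 63.86.
p = 64 reproduces all three channels after rounding.

64%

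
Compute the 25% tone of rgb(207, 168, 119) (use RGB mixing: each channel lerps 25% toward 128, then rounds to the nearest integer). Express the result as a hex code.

#BB9E79

Lerp each channel 25% toward 128:
  R: 207 − 19.75 = 187.25 → 187
  G: 168 + 0.25×(128−168) = 168 − 10 = 158 → 158
  B: 119 + 0.25×(128−119) = 119 + 2.25 = 121.25 → 121
rgb(187, 158, 121) = #BB9E79.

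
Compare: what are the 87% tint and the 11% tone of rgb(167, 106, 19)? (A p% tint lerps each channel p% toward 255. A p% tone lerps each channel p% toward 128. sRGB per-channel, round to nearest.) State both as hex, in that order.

87% tint:
  R: 167 + 0.87×(255−167) = 167 + 76.56 = 243.56 → 244
  G: 106 + 129.63 = 235.63 → 236
  B: 19 + 205.32 = 224.32 → 224
  → #F4ECE0
11% tone:
  R: 167 − 4.29 = 162.71 → 163
  G: 106 + 2.42 = 108.42 → 108
  B: 19 + 0.11×(128−19) = 19 + 11.99 = 30.99 → 31
  → #A36C1F

#F4ECE0, #A36C1F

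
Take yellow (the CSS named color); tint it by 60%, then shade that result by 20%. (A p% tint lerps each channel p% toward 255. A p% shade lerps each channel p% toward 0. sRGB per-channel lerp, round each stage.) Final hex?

CSS yellow is rgb(255, 255, 0).
A 60% tint moves each channel 60% toward 255:
  R: 255 + 0 = 255 → 255
  G: 255 + 0.6×(255−255) = 255 + 0 = 255 → 255
  B: 0 + 0.6×(255−0) = 0 + 153 = 153 → 153
After the tint: rgb(255, 255, 153) = #ffff99.
Per channel, c → c + 0.2(0 − c):
  R: 255 − 51 = 204 → 204
  G: 255 + 0.2×(0−255) = 255 − 51 = 204 → 204
  B: 153 + 0.2×(0−153) = 153 − 30.6 = 122.4 → 122
rgb(204, 204, 122) = #cccc7a.

#cccc7a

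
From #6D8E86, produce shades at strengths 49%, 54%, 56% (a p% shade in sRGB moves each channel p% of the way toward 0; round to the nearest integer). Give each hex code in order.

#384844, #32413E, #303E3B

#6D8E86 is rgb(109, 142, 134).
49%: (109 − 53.41 = 55.59→56, 142 − 69.58 = 72.42→72, 134 − 65.66 = 68.34→68) → #384844
54%: (109 − 58.86 = 50.14→50, 142 − 76.68 = 65.32→65, 134 − 72.36 = 61.64→62) → #32413E
56%: (109 − 61.04 = 47.96→48, 142 − 79.52 = 62.48→62, 134 − 75.04 = 58.96→59) → #303E3B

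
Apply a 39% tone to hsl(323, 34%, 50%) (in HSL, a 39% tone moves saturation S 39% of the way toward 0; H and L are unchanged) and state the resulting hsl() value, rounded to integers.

hsl(323, 21%, 50%)

S moves 39% from 34 toward 0: 34 − 13.26 = 20.74 → 21.
H and L are unchanged.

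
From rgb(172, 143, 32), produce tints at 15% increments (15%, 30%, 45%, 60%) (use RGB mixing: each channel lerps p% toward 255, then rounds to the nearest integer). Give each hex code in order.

15%: (172 + 12.45 = 184.45→184, 143 + 16.8 = 159.8→160, 32 + 33.45 = 65.45→65) → #B8A041
30%: (172 + 24.9 = 196.9→197, 143 + 33.6 = 176.6→177, 32 + 66.9 = 98.9→99) → #C5B163
45%: (172 + 37.35 = 209.35→209, 143 + 50.4 = 193.4→193, 32 + 100.35 = 132.35→132) → #D1C184
60%: (172 + 49.8 = 221.8→222, 143 + 67.2 = 210.2→210, 32 + 133.8 = 165.8→166) → #DED2A6

#B8A041, #C5B163, #D1C184, #DED2A6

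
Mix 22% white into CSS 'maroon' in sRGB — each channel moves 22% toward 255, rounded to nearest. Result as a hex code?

CSS maroon is rgb(128, 0, 0).
Per channel, c → c + 0.22(255 − c):
  R: 128 + 0.22×(255−128) = 128 + 27.94 = 155.94 → 156
  G: 0 + 56.1 = 56.1 → 56
  B: 0 + 0.22×(255−0) = 0 + 56.1 = 56.1 → 56
rgb(156, 56, 56) = #9C3838.

#9C3838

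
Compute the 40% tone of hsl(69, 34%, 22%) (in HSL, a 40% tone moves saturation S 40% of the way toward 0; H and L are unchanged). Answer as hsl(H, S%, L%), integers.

hsl(69, 20%, 22%)

S moves 40% from 34 toward 0: 34 − 13.6 = 20.4 → 20.
H and L are unchanged.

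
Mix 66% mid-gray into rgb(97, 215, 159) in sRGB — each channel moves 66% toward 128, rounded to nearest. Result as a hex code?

#759E8B

Lerp each channel 66% toward 128:
  R: 97 + 20.46 = 117.46 → 117
  G: 215 + 0.66×(128−215) = 215 − 57.42 = 157.58 → 158
  B: 159 + 0.66×(128−159) = 159 − 20.46 = 138.54 → 139
rgb(117, 158, 139) = #759E8B.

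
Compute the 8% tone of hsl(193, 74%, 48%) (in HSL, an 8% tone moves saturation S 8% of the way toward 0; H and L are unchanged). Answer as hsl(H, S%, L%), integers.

hsl(193, 68%, 48%)

S moves 8% from 74 toward 0: 74 − 5.92 = 68.08 → 68.
H and L are unchanged.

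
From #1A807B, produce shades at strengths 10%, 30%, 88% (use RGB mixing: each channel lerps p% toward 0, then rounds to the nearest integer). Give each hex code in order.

#17736F, #125A56, #030F0F

#1A807B is rgb(26, 128, 123).
10%: (26 − 2.6 = 23.4→23, 128 − 12.8 = 115.2→115, 123 − 12.3 = 110.7→111) → #17736F
30%: (26 − 7.8 = 18.2→18, 128 − 38.4 = 89.6→90, 123 − 36.9 = 86.1→86) → #125A56
88%: (26 − 22.88 = 3.12→3, 128 − 112.64 = 15.36→15, 123 − 108.24 = 14.76→15) → #030F0F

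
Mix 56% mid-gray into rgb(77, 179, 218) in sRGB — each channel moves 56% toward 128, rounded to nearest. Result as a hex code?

#6A96A8

A 56% tone moves each channel 56% toward 128:
  R: 77 + 28.56 = 105.56 → 106
  G: 179 − 28.56 = 150.44 → 150
  B: 218 − 50.4 = 167.6 → 168
rgb(106, 150, 168) = #6A96A8.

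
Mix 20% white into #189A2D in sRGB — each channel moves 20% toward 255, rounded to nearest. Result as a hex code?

#46AE57

#189A2D is rgb(24, 154, 45).
A 20% tint moves each channel 20% toward 255:
  R: 24 + 46.2 = 70.2 → 70
  G: 154 + 0.2×(255−154) = 154 + 20.2 = 174.2 → 174
  B: 45 + 42 = 87 → 87
rgb(70, 174, 87) = #46AE57.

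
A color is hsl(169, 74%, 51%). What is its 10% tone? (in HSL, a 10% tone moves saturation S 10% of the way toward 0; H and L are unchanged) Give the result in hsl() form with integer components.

hsl(169, 67%, 51%)

S moves 10% from 74 toward 0: 74 − 7.4 = 66.6 → 67.
H and L are unchanged.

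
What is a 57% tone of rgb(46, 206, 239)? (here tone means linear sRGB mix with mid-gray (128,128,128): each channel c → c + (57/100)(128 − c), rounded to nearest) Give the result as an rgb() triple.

rgb(93, 162, 176)

Lerp each channel 57% toward 128:
  R: 46 + 46.74 = 92.74 → 93
  G: 206 + 0.57×(128−206) = 206 − 44.46 = 161.54 → 162
  B: 239 + 0.57×(128−239) = 239 − 63.27 = 175.73 → 176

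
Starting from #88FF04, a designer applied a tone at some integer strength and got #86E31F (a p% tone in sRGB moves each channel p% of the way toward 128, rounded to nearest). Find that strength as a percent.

#88FF04 is rgb(136, 255, 4); #86E31F is rgb(134, 227, 31).
On the G channel (widest range): 227 ≈ 255 + (p/100)(128 − 255), so p ≈ 100×(227 − 255)/(128 − 255) = -2800/-127 = 22.05.
p = 22 reproduces all three channels after rounding.

22%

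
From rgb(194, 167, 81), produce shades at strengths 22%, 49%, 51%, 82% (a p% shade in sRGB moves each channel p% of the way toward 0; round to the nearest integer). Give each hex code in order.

#97823F, #635529, #5F5228, #231E0F

22%: (194 − 42.68 = 151.32→151, 167 − 36.74 = 130.26→130, 81 − 17.82 = 63.18→63) → #97823F
49%: (194 − 95.06 = 98.94→99, 167 − 81.83 = 85.17→85, 81 − 39.69 = 41.31→41) → #635529
51%: (194 − 98.94 = 95.06→95, 167 − 85.17 = 81.83→82, 81 − 41.31 = 39.69→40) → #5F5228
82%: (194 − 159.08 = 34.92→35, 167 − 136.94 = 30.06→30, 81 − 66.42 = 14.58→15) → #231E0F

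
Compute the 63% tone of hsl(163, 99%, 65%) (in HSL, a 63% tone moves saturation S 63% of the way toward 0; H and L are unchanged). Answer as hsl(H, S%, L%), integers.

hsl(163, 37%, 65%)

S moves 63% from 99 toward 0: 99 − 62.37 = 36.63 → 37.
H and L are unchanged.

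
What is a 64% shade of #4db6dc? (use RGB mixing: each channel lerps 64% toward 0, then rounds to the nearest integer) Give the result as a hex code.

#4db6dc is rgb(77, 182, 220).
Lerp each channel 64% toward 0:
  R: 77 + 0.64×(0−77) = 77 − 49.28 = 27.72 → 28
  G: 182 − 116.48 = 65.52 → 66
  B: 220 + 0.64×(0−220) = 220 − 140.8 = 79.2 → 79
rgb(28, 66, 79) = #1c424f.

#1c424f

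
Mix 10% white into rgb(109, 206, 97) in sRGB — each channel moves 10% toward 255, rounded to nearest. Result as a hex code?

#7cd371

Lerp each channel 10% toward 255:
  R: 109 + 14.6 = 123.6 → 124
  G: 206 + 0.1×(255−206) = 206 + 4.9 = 210.9 → 211
  B: 97 + 15.8 = 112.8 → 113
rgb(124, 211, 113) = #7cd371.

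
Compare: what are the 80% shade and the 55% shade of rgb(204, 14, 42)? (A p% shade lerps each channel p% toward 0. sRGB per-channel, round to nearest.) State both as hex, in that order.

80% shade:
  R: 204 + 0.8×(0−204) = 204 − 163.2 = 40.8 → 41
  G: 14 − 11.2 = 2.8 → 3
  B: 42 + 0.8×(0−42) = 42 − 33.6 = 8.4 → 8
  → #290308
55% shade:
  R: 204 − 112.2 = 91.8 → 92
  G: 14 − 7.7 = 6.3 → 6
  B: 42 − 23.1 = 18.9 → 19
  → #5C0613

#290308, #5C0613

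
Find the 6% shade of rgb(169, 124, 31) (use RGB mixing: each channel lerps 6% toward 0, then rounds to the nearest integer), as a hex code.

A 6% shade moves each channel 6% toward 0:
  R: 169 + 0.06×(0−169) = 169 − 10.14 = 158.86 → 159
  G: 124 − 7.44 = 116.56 → 117
  B: 31 + 0.06×(0−31) = 31 − 1.86 = 29.14 → 29
rgb(159, 117, 29) = #9F751D.

#9F751D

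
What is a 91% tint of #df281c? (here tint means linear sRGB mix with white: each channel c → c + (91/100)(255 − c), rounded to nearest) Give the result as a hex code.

#fceceb

#df281c is rgb(223, 40, 28).
Per channel, c → c + 0.91(255 − c):
  R: 223 + 0.91×(255−223) = 223 + 29.12 = 252.12 → 252
  G: 40 + 0.91×(255−40) = 40 + 195.65 = 235.65 → 236
  B: 28 + 206.57 = 234.57 → 235
rgb(252, 236, 235) = #fceceb.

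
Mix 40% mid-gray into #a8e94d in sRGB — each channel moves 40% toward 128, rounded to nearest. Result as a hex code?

#a8e94d is rgb(168, 233, 77).
Per channel, c → c + 0.4(128 − c):
  R: 168 + 0.4×(128−168) = 168 − 16 = 152 → 152
  G: 233 + 0.4×(128−233) = 233 − 42 = 191 → 191
  B: 77 + 20.4 = 97.4 → 97
rgb(152, 191, 97) = #98bf61.

#98bf61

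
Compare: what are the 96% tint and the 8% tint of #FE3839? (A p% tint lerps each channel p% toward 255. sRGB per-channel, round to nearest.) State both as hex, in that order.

#FE3839 is rgb(254, 56, 57).
96% tint:
  R: 254 + 0.96 = 254.96 → 255
  G: 56 + 191.04 = 247.04 → 247
  B: 57 + 190.08 = 247.08 → 247
  → #FFF7F7
8% tint:
  R: 254 + 0.08 = 254.08 → 254
  G: 56 + 15.92 = 71.92 → 72
  B: 57 + 0.08×(255−57) = 57 + 15.84 = 72.84 → 73
  → #FE4849

#FFF7F7, #FE4849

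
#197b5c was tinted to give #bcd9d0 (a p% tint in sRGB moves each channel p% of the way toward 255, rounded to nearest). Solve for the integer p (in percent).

#197b5c is rgb(25, 123, 92); #bcd9d0 is rgb(188, 217, 208).
On the R channel (widest range): 188 ≈ 25 + (p/100)(255 − 25), so p ≈ 100×(188 − 25)/(255 − 25) = 16300/230 = 70.87.
p = 71 reproduces all three channels after rounding.

71%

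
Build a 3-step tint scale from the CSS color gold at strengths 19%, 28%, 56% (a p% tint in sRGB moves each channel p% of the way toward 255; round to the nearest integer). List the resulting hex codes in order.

CSS gold is rgb(255, 215, 0).
19%: (255→255, 215 + 7.6 = 222.6→223, 0 + 48.45 = 48.45→48) → #ffdf30
28%: (255→255, 215 + 11.2 = 226.2→226, 0 + 71.4 = 71.4→71) → #ffe247
56%: (255→255, 215 + 22.4 = 237.4→237, 0 + 142.8 = 142.8→143) → #ffed8f

#ffdf30, #ffe247, #ffed8f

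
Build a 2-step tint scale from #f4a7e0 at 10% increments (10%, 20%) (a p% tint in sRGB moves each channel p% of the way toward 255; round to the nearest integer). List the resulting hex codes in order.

#f5b0e3, #f6b9e6

#f4a7e0 is rgb(244, 167, 224).
10%: (244 + 1.1 = 245.1→245, 167 + 8.8 = 175.8→176, 224 + 3.1 = 227.1→227) → #f5b0e3
20%: (244 + 2.2 = 246.2→246, 167 + 17.6 = 184.6→185, 224 + 6.2 = 230.2→230) → #f6b9e6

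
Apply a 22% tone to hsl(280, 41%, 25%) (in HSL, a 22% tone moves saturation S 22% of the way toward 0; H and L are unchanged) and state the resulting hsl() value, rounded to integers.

S moves 22% from 41 toward 0: 41 − 9.02 = 31.98 → 32.
H and L are unchanged.

hsl(280, 32%, 25%)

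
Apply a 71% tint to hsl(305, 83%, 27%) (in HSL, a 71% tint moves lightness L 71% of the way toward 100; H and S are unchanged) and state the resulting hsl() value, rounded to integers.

L moves 71% from 27 toward 100: 27 + 51.83 = 78.83 → 79.
H and S are unchanged.

hsl(305, 83%, 79%)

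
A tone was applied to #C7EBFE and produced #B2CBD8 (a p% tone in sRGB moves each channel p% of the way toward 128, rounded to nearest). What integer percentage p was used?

#C7EBFE is rgb(199, 235, 254); #B2CBD8 is rgb(178, 203, 216).
On the B channel (widest range): 216 ≈ 254 + (p/100)(128 − 254), so p ≈ 100×(216 − 254)/(128 − 254) = -3800/-126 = 30.16.
p = 30 reproduces all three channels after rounding.

30%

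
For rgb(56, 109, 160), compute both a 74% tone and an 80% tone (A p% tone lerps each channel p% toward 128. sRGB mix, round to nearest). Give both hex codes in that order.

74% tone:
  R: 56 + 0.74×(128−56) = 56 + 53.28 = 109.28 → 109
  G: 109 + 0.74×(128−109) = 109 + 14.06 = 123.06 → 123
  B: 160 − 23.68 = 136.32 → 136
  → #6d7b88
80% tone:
  R: 56 + 57.6 = 113.6 → 114
  G: 109 + 0.8×(128−109) = 109 + 15.2 = 124.2 → 124
  B: 160 − 25.6 = 134.4 → 134
  → #727c86

#6d7b88, #727c86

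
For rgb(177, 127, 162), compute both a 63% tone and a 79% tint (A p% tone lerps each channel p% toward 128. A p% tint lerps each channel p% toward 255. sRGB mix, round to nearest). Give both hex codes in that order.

63% tone:
  R: 177 − 30.87 = 146.13 → 146
  G: 127 + 0.63×(128−127) = 127 + 0.63 = 127.63 → 128
  B: 162 + 0.63×(128−162) = 162 − 21.42 = 140.58 → 141
  → #92808D
79% tint:
  R: 177 + 61.62 = 238.62 → 239
  G: 127 + 0.79×(255−127) = 127 + 101.12 = 228.12 → 228
  B: 162 + 0.79×(255−162) = 162 + 73.47 = 235.47 → 235
  → #EFE4EB

#92808D, #EFE4EB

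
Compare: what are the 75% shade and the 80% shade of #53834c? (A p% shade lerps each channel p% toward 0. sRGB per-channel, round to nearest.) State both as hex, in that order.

#152113, #111a0f

#53834c is rgb(83, 131, 76).
75% shade:
  R: 83 − 62.25 = 20.75 → 21
  G: 131 − 98.25 = 32.75 → 33
  B: 76 − 57 = 19 → 19
  → #152113
80% shade:
  R: 83 − 66.4 = 16.6 → 17
  G: 131 − 104.8 = 26.2 → 26
  B: 76 + 0.8×(0−76) = 76 − 60.8 = 15.2 → 15
  → #111a0f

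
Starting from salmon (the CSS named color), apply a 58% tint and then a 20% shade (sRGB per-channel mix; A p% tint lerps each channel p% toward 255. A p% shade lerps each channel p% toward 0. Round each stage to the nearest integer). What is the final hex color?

CSS salmon is rgb(250, 128, 114).
A 58% tint moves each channel 58% toward 255:
  R: 250 + 2.9 = 252.9 → 253
  G: 128 + 0.58×(255−128) = 128 + 73.66 = 201.66 → 202
  B: 114 + 81.78 = 195.78 → 196
After the tint: rgb(253, 202, 196) = #FDCAC4.
Lerp each channel 20% toward 0:
  R: 253 + 0.2×(0−253) = 253 − 50.6 = 202.4 → 202
  G: 202 − 40.4 = 161.6 → 162
  B: 196 − 39.2 = 156.8 → 157
rgb(202, 162, 157) = #CAA29D.

#CAA29D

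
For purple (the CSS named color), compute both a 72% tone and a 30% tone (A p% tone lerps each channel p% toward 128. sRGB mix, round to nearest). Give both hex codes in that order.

CSS purple is rgb(128, 0, 128).
72% tone:
  R: 128 + 0.72×(128−128) = 128 + 0 = 128 → 128
  G: 0 + 0.72×(128−0) = 0 + 92.16 = 92.16 → 92
  B: 128 + 0.72×(128−128) = 128 + 0 = 128 → 128
  → #805C80
30% tone:
  R: 128 + 0.3×(128−128) = 128 + 0 = 128 → 128
  G: 0 + 0.3×(128−0) = 0 + 38.4 = 38.4 → 38
  B: 128 + 0.3×(128−128) = 128 + 0 = 128 → 128
  → #802680

#805C80, #802680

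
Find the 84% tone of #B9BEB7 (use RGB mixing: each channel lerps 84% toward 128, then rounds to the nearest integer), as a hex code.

#898A89

#B9BEB7 is rgb(185, 190, 183).
An 84% tone moves each channel 84% toward 128:
  R: 185 − 47.88 = 137.12 → 137
  G: 190 + 0.84×(128−190) = 190 − 52.08 = 137.92 → 138
  B: 183 − 46.2 = 136.8 → 137
rgb(137, 138, 137) = #898A89.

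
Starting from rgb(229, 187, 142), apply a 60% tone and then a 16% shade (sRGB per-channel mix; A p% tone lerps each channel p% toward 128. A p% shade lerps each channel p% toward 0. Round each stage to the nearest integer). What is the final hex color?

#8D8071

Per channel, c → c + 0.6(128 − c):
  R: 229 + 0.6×(128−229) = 229 − 60.6 = 168.4 → 168
  G: 187 − 35.4 = 151.6 → 152
  B: 142 − 8.4 = 133.6 → 134
After the tone: rgb(168, 152, 134) = #A89886.
A 16% shade moves each channel 16% toward 0:
  R: 168 − 26.88 = 141.12 → 141
  G: 152 + 0.16×(0−152) = 152 − 24.32 = 127.68 → 128
  B: 134 − 21.44 = 112.56 → 113
rgb(141, 128, 113) = #8D8071.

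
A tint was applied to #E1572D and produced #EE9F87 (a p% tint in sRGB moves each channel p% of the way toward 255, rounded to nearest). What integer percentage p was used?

43%

#E1572D is rgb(225, 87, 45); #EE9F87 is rgb(238, 159, 135).
On the B channel (widest range): 135 ≈ 45 + (p/100)(255 − 45), so p ≈ 100×(135 − 45)/(255 − 45) = 9000/210 = 42.86.
p = 43 reproduces all three channels after rounding.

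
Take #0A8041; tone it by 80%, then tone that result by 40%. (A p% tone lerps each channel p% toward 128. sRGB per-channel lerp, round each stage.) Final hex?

#728078

#0A8041 is rgb(10, 128, 65).
An 80% tone moves each channel 80% toward 128:
  R: 10 + 0.8×(128−10) = 10 + 94.4 = 104.4 → 104
  G: 128 + 0.8×(128−128) = 128 + 0 = 128 → 128
  B: 65 + 0.8×(128−65) = 65 + 50.4 = 115.4 → 115
After the tone: rgb(104, 128, 115) = #688073.
Lerp each channel 40% toward 128:
  R: 104 + 0.4×(128−104) = 104 + 9.6 = 113.6 → 114
  G: 128 + 0.4×(128−128) = 128 + 0 = 128 → 128
  B: 115 + 5.2 = 120.2 → 120
rgb(114, 128, 120) = #728078.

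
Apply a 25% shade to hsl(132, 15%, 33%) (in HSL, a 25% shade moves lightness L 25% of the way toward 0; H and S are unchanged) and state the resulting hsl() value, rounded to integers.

L moves 25% from 33 toward 0: 33 − 8.25 = 24.75 → 25.
H and S are unchanged.

hsl(132, 15%, 25%)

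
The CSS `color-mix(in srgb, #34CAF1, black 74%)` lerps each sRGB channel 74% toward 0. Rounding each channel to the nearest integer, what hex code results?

#0E353F

#34CAF1 is rgb(52, 202, 241).
Lerp each channel 74% toward 0:
  R: 52 + 0.74×(0−52) = 52 − 38.48 = 13.52 → 14
  G: 202 − 149.48 = 52.52 → 53
  B: 241 − 178.34 = 62.66 → 63
rgb(14, 53, 63) = #0E353F.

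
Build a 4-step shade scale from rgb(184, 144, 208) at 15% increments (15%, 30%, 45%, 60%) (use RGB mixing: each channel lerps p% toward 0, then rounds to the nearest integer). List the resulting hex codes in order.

15%: (184 − 27.6 = 156.4→156, 144 − 21.6 = 122.4→122, 208 − 31.2 = 176.8→177) → #9C7AB1
30%: (184 − 55.2 = 128.8→129, 144 − 43.2 = 100.8→101, 208 − 62.4 = 145.6→146) → #816592
45%: (184 − 82.8 = 101.2→101, 144 − 64.8 = 79.2→79, 208 − 93.6 = 114.4→114) → #654F72
60%: (184 − 110.4 = 73.6→74, 144 − 86.4 = 57.6→58, 208 − 124.8 = 83.2→83) → #4A3A53

#9C7AB1, #816592, #654F72, #4A3A53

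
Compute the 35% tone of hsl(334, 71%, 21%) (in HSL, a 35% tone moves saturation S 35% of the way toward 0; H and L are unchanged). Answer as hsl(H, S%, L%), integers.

S moves 35% from 71 toward 0: 71 − 24.85 = 46.15 → 46.
H and L are unchanged.

hsl(334, 46%, 21%)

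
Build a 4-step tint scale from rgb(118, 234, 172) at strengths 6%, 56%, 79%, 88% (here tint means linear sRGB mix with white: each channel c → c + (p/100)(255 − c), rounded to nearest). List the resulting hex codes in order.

6%: (118 + 8.22 = 126.22→126, 234 + 1.26 = 235.26→235, 172 + 4.98 = 176.98→177) → #7EEBB1
56%: (118 + 76.72 = 194.72→195, 234 + 11.76 = 245.76→246, 172 + 46.48 = 218.48→218) → #C3F6DA
79%: (118 + 108.23 = 226.23→226, 234 + 16.59 = 250.59→251, 172 + 65.57 = 237.57→238) → #E2FBEE
88%: (118 + 120.56 = 238.56→239, 234 + 18.48 = 252.48→252, 172 + 73.04 = 245.04→245) → #EFFCF5

#7EEBB1, #C3F6DA, #E2FBEE, #EFFCF5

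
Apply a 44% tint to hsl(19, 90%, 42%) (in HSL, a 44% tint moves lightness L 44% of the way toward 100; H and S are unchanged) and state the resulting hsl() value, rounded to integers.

hsl(19, 90%, 68%)

L moves 44% from 42 toward 100: 42 + 25.52 = 67.52 → 68.
H and S are unchanged.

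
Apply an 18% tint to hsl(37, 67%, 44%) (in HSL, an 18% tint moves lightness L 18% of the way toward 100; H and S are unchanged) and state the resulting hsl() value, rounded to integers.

hsl(37, 67%, 54%)

L moves 18% from 44 toward 100: 44 + 10.08 = 54.08 → 54.
H and S are unchanged.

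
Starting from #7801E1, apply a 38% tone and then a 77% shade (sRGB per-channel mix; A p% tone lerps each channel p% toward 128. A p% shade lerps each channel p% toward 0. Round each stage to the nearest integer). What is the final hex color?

#1C0B2B

#7801E1 is rgb(120, 1, 225).
Lerp each channel 38% toward 128:
  R: 120 + 3.04 = 123.04 → 123
  G: 1 + 48.26 = 49.26 → 49
  B: 225 − 36.86 = 188.14 → 188
After the tone: rgb(123, 49, 188) = #7B31BC.
Lerp each channel 77% toward 0:
  R: 123 + 0.77×(0−123) = 123 − 94.71 = 28.29 → 28
  G: 49 + 0.77×(0−49) = 49 − 37.73 = 11.27 → 11
  B: 188 − 144.76 = 43.24 → 43
rgb(28, 11, 43) = #1C0B2B.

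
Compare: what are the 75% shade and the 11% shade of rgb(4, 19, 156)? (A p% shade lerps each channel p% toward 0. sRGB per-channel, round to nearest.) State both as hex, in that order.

75% shade:
  R: 4 + 0.75×(0−4) = 4 − 3 = 1 → 1
  G: 19 − 14.25 = 4.75 → 5
  B: 156 − 117 = 39 → 39
  → #010527
11% shade:
  R: 4 − 0.44 = 3.56 → 4
  G: 19 − 2.09 = 16.91 → 17
  B: 156 + 0.11×(0−156) = 156 − 17.16 = 138.84 → 139
  → #04118B

#010527, #04118B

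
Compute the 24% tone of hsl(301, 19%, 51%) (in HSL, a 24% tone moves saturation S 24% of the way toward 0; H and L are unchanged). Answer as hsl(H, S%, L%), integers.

hsl(301, 14%, 51%)

S moves 24% from 19 toward 0: 19 − 4.56 = 14.44 → 14.
H and L are unchanged.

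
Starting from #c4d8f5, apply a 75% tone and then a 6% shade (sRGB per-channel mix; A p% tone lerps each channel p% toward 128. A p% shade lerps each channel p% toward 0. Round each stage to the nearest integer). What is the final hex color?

#888d94

#c4d8f5 is rgb(196, 216, 245).
Lerp each channel 75% toward 128:
  R: 196 + 0.75×(128−196) = 196 − 51 = 145 → 145
  G: 216 − 66 = 150 → 150
  B: 245 + 0.75×(128−245) = 245 − 87.75 = 157.25 → 157
After the tone: rgb(145, 150, 157) = #91969d.
Per channel, c → c + 0.06(0 − c):
  R: 145 + 0.06×(0−145) = 145 − 8.7 = 136.3 → 136
  G: 150 + 0.06×(0−150) = 150 − 9 = 141 → 141
  B: 157 − 9.42 = 147.58 → 148
rgb(136, 141, 148) = #888d94.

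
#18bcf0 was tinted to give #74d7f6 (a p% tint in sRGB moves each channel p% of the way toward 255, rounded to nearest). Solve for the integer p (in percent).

40%

#18bcf0 is rgb(24, 188, 240); #74d7f6 is rgb(116, 215, 246).
On the R channel (widest range): 116 ≈ 24 + (p/100)(255 − 24), so p ≈ 100×(116 − 24)/(255 − 24) = 9200/231 = 39.83.
p = 40 reproduces all three channels after rounding.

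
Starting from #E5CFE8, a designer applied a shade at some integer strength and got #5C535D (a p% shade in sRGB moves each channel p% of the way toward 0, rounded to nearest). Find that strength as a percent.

#E5CFE8 is rgb(229, 207, 232); #5C535D is rgb(92, 83, 93).
On the B channel (widest range): 93 ≈ 232 + (p/100)(0 − 232), so p ≈ 100×(93 − 232)/(0 − 232) = -13900/-232 = 59.91.
p = 60 reproduces all three channels after rounding.

60%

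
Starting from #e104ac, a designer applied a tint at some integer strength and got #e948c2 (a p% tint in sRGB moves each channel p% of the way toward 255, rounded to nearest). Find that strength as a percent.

27%

#e104ac is rgb(225, 4, 172); #e948c2 is rgb(233, 72, 194).
On the G channel (widest range): 72 ≈ 4 + (p/100)(255 − 4), so p ≈ 100×(72 − 4)/(255 − 4) = 6800/251 = 27.09.
p = 27 reproduces all three channels after rounding.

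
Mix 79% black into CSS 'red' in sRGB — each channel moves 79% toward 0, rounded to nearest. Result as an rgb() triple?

CSS red is rgb(255, 0, 0).
Per channel, c → c + 0.79(0 − c):
  R: 255 + 0.79×(0−255) = 255 − 201.45 = 53.55 → 54
  G: 0 + 0.79×(0−0) = 0 + 0 = 0 → 0
  B: 0 + 0.79×(0−0) = 0 + 0 = 0 → 0

rgb(54, 0, 0)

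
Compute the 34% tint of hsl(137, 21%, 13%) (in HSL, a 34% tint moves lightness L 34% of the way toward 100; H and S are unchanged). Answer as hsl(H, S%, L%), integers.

L moves 34% from 13 toward 100: 13 + 29.58 = 42.58 → 43.
H and S are unchanged.

hsl(137, 21%, 43%)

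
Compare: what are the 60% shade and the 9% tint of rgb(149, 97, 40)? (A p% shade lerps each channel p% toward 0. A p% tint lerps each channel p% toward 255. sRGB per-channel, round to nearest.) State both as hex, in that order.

60% shade:
  R: 149 + 0.6×(0−149) = 149 − 89.4 = 59.6 → 60
  G: 97 − 58.2 = 38.8 → 39
  B: 40 − 24 = 16 → 16
  → #3C2710
9% tint:
  R: 149 + 0.09×(255−149) = 149 + 9.54 = 158.54 → 159
  G: 97 + 14.22 = 111.22 → 111
  B: 40 + 0.09×(255−40) = 40 + 19.35 = 59.35 → 59
  → #9F6F3B

#3C2710, #9F6F3B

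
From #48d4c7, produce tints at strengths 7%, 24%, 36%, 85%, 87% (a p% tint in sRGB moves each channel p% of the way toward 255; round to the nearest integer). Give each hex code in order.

#48d4c7 is rgb(72, 212, 199).
7%: (72 + 12.81 = 84.81→85, 212 + 3.01 = 215.01→215, 199 + 3.92 = 202.92→203) → #55d7cb
24%: (72 + 43.92 = 115.92→116, 212 + 10.32 = 222.32→222, 199 + 13.44 = 212.44→212) → #74ded4
36%: (72 + 65.88 = 137.88→138, 212 + 15.48 = 227.48→227, 199 + 20.16 = 219.16→219) → #8ae3db
85%: (72 + 155.55 = 227.55→228, 212 + 36.55 = 248.55→249, 199 + 47.6 = 246.6→247) → #e4f9f7
87%: (72 + 159.21 = 231.21→231, 212 + 37.41 = 249.41→249, 199 + 48.72 = 247.72→248) → #e7f9f8

#55d7cb, #74ded4, #8ae3db, #e4f9f7, #e7f9f8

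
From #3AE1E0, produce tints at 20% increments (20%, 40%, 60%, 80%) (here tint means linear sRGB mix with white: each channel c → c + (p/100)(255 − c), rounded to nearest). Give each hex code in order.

#61E7E6, #89EDEC, #B0F3F3, #D8F9F9

#3AE1E0 is rgb(58, 225, 224).
20%: (58 + 39.4 = 97.4→97, 225 + 6 = 231→231, 224 + 6.2 = 230.2→230) → #61E7E6
40%: (58 + 78.8 = 136.8→137, 225 + 12 = 237→237, 224 + 12.4 = 236.4→236) → #89EDEC
60%: (58 + 118.2 = 176.2→176, 225 + 18 = 243→243, 224 + 18.6 = 242.6→243) → #B0F3F3
80%: (58 + 157.6 = 215.6→216, 225 + 24 = 249→249, 224 + 24.8 = 248.8→249) → #D8F9F9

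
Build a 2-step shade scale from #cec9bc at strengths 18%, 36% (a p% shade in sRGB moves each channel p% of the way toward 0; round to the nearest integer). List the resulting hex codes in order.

#a9a59a, #848178

#cec9bc is rgb(206, 201, 188).
18%: (206 − 37.08 = 168.92→169, 201 − 36.18 = 164.82→165, 188 − 33.84 = 154.16→154) → #a9a59a
36%: (206 − 74.16 = 131.84→132, 201 − 72.36 = 128.64→129, 188 − 67.68 = 120.32→120) → #848178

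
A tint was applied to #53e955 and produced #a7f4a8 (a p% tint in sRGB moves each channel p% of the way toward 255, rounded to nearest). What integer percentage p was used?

49%

#53e955 is rgb(83, 233, 85); #a7f4a8 is rgb(167, 244, 168).
On the R channel (widest range): 167 ≈ 83 + (p/100)(255 − 83), so p ≈ 100×(167 − 83)/(255 − 83) = 8400/172 = 48.84.
p = 49 reproduces all three channels after rounding.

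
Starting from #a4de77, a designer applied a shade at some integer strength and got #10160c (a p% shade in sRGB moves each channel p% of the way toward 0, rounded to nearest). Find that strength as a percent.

#a4de77 is rgb(164, 222, 119); #10160c is rgb(16, 22, 12).
On the G channel (widest range): 22 ≈ 222 + (p/100)(0 − 222), so p ≈ 100×(22 − 222)/(0 − 222) = -20000/-222 = 90.09.
p = 90 reproduces all three channels after rounding.

90%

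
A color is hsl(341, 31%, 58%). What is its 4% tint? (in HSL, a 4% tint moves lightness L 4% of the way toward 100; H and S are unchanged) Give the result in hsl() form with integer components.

L moves 4% from 58 toward 100: 58 + 1.68 = 59.68 → 60.
H and S are unchanged.

hsl(341, 31%, 60%)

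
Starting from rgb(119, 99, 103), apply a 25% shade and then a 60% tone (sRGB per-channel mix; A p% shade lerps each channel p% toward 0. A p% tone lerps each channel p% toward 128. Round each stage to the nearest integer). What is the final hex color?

Lerp each channel 25% toward 0:
  R: 119 − 29.75 = 89.25 → 89
  G: 99 + 0.25×(0−99) = 99 − 24.75 = 74.25 → 74
  B: 103 + 0.25×(0−103) = 103 − 25.75 = 77.25 → 77
After the shade: rgb(89, 74, 77) = #594a4d.
A 60% tone moves each channel 60% toward 128:
  R: 89 + 0.6×(128−89) = 89 + 23.4 = 112.4 → 112
  G: 74 + 0.6×(128−74) = 74 + 32.4 = 106.4 → 106
  B: 77 + 30.6 = 107.6 → 108
rgb(112, 106, 108) = #706a6c.

#706a6c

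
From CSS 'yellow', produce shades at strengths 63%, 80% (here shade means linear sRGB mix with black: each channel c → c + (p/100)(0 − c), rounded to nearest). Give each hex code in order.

CSS yellow is rgb(255, 255, 0).
63%: (255 − 160.65 = 94.35→94, 255 − 160.65 = 94.35→94, 0→0) → #5e5e00
80%: (255 − 204 = 51→51, 255 − 204 = 51→51, 0→0) → #333300

#5e5e00, #333300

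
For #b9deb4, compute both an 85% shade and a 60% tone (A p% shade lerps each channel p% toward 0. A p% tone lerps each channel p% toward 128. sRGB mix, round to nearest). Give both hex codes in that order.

#1c211b, #97a695

#b9deb4 is rgb(185, 222, 180).
85% shade:
  R: 185 − 157.25 = 27.75 → 28
  G: 222 − 188.7 = 33.3 → 33
  B: 180 − 153 = 27 → 27
  → #1c211b
60% tone:
  R: 185 − 34.2 = 150.8 → 151
  G: 222 + 0.6×(128−222) = 222 − 56.4 = 165.6 → 166
  B: 180 + 0.6×(128−180) = 180 − 31.2 = 148.8 → 149
  → #97a695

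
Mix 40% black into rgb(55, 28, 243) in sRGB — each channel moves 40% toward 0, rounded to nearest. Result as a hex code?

#211192

A 40% shade moves each channel 40% toward 0:
  R: 55 − 22 = 33 → 33
  G: 28 − 11.2 = 16.8 → 17
  B: 243 + 0.4×(0−243) = 243 − 97.2 = 145.8 → 146
rgb(33, 17, 146) = #211192.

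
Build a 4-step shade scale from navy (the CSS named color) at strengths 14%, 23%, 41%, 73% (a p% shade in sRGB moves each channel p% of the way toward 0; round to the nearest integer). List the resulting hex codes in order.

CSS navy is rgb(0, 0, 128).
14%: (0→0, 0→0, 128 − 17.92 = 110.08→110) → #00006e
23%: (0→0, 0→0, 128 − 29.44 = 98.56→99) → #000063
41%: (0→0, 0→0, 128 − 52.48 = 75.52→76) → #00004c
73%: (0→0, 0→0, 128 − 93.44 = 34.56→35) → #000023

#00006e, #000063, #00004c, #000023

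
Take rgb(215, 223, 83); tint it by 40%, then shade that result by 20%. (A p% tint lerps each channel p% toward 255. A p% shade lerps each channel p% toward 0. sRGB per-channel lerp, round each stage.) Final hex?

Lerp each channel 40% toward 255:
  R: 215 + 0.4×(255−215) = 215 + 16 = 231 → 231
  G: 223 + 0.4×(255−223) = 223 + 12.8 = 235.8 → 236
  B: 83 + 68.8 = 151.8 → 152
After the tint: rgb(231, 236, 152) = #e7ec98.
A 20% shade moves each channel 20% toward 0:
  R: 231 + 0.2×(0−231) = 231 − 46.2 = 184.8 → 185
  G: 236 + 0.2×(0−236) = 236 − 47.2 = 188.8 → 189
  B: 152 + 0.2×(0−152) = 152 − 30.4 = 121.6 → 122
rgb(185, 189, 122) = #b9bd7a.

#b9bd7a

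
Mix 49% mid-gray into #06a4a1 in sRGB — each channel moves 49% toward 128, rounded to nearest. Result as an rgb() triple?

rgb(66, 146, 145)

#06a4a1 is rgb(6, 164, 161).
Per channel, c → c + 0.49(128 − c):
  R: 6 + 59.78 = 65.78 → 66
  G: 164 + 0.49×(128−164) = 164 − 17.64 = 146.36 → 146
  B: 161 − 16.17 = 144.83 → 145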